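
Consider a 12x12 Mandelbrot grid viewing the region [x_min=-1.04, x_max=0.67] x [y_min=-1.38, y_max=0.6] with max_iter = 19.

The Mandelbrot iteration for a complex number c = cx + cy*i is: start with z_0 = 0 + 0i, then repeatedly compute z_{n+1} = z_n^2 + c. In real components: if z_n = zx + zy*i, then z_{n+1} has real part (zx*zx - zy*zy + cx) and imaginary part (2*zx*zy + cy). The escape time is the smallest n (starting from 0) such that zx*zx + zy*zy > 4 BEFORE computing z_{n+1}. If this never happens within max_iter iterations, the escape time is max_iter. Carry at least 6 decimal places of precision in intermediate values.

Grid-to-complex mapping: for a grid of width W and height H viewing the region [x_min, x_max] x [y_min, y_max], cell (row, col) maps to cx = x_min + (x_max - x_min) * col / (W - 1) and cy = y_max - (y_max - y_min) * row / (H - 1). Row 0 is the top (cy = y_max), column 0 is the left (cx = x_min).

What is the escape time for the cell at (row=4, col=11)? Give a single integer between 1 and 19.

Answer: 4

Derivation:
z_0 = 0 + 0i, c = 0.6700 + -0.1200i
Iter 1: z = 0.6700 + -0.1200i, |z|^2 = 0.4633
Iter 2: z = 1.1045 + -0.2808i, |z|^2 = 1.2988
Iter 3: z = 1.8111 + -0.7403i, |z|^2 = 3.8280
Iter 4: z = 3.4020 + -2.8014i, |z|^2 = 19.4213
Escaped at iteration 4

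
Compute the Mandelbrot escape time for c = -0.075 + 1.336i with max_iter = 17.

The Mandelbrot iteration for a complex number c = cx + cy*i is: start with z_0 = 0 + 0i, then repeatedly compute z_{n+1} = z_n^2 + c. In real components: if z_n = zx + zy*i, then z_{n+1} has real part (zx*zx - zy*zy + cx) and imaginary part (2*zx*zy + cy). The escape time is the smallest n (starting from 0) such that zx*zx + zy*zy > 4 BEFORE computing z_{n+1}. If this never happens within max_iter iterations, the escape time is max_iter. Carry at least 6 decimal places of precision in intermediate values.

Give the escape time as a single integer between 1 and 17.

z_0 = 0 + 0i, c = -0.0750 + 1.3360i
Iter 1: z = -0.0750 + 1.3360i, |z|^2 = 1.7905
Iter 2: z = -1.8543 + 1.1356i, |z|^2 = 4.7279
Escaped at iteration 2

Answer: 2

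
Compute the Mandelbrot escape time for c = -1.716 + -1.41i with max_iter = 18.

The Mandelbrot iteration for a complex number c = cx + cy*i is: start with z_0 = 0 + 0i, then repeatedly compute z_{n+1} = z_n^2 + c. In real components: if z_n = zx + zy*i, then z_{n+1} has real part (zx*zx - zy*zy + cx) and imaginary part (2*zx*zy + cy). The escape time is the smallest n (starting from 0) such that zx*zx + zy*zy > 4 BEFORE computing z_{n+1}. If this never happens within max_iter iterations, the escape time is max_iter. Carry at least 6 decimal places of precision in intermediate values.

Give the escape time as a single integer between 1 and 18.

z_0 = 0 + 0i, c = -1.7160 + -1.4100i
Iter 1: z = -1.7160 + -1.4100i, |z|^2 = 4.9328
Escaped at iteration 1

Answer: 1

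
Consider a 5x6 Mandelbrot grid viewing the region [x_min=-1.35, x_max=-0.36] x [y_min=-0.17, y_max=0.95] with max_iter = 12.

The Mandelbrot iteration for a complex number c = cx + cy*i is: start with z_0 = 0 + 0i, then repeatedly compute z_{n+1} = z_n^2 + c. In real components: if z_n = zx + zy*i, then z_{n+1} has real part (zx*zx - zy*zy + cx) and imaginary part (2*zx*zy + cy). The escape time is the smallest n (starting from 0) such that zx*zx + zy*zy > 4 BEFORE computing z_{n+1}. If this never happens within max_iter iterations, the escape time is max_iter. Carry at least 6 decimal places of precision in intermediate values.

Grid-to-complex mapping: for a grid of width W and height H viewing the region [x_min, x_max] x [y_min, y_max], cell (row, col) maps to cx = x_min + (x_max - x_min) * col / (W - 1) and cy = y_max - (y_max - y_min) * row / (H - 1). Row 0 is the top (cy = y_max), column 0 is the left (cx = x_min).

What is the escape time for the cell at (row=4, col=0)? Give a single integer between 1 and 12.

Answer: 12

Derivation:
z_0 = 0 + 0i, c = -1.3500 + 0.0540i
Iter 1: z = -1.3500 + 0.0540i, |z|^2 = 1.8254
Iter 2: z = 0.4696 + -0.0918i, |z|^2 = 0.2289
Iter 3: z = -1.1379 + -0.0322i, |z|^2 = 1.2959
Iter 4: z = -0.0562 + 0.1273i, |z|^2 = 0.0194
Iter 5: z = -1.3631 + 0.0397i, |z|^2 = 1.8595
Iter 6: z = 0.5063 + -0.0542i, |z|^2 = 0.2593
Iter 7: z = -1.0966 + -0.0009i, |z|^2 = 1.2024
Iter 8: z = -0.1476 + 0.0560i, |z|^2 = 0.0249
Iter 9: z = -1.3314 + 0.0375i, |z|^2 = 1.7739
Iter 10: z = 0.4211 + -0.0458i, |z|^2 = 0.1794
Iter 11: z = -1.1748 + 0.0154i, |z|^2 = 1.3803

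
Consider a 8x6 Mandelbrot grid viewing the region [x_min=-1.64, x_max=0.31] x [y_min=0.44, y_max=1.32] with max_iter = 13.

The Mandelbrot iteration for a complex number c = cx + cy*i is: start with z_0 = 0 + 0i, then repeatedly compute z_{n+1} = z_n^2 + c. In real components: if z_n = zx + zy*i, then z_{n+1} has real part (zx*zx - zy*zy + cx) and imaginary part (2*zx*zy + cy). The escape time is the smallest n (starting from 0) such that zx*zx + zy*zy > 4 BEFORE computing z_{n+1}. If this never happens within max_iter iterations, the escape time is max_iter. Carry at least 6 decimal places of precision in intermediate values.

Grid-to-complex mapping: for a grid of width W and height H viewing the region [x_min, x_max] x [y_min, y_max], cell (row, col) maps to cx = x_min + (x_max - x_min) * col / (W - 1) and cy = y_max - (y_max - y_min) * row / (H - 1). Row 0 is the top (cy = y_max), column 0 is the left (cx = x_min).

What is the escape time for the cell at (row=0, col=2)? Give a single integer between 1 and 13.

Answer: 2

Derivation:
z_0 = 0 + 0i, c = -1.0829 + 1.3200i
Iter 1: z = -1.0829 + 1.3200i, |z|^2 = 2.9150
Iter 2: z = -1.6527 + -1.5387i, |z|^2 = 5.0991
Escaped at iteration 2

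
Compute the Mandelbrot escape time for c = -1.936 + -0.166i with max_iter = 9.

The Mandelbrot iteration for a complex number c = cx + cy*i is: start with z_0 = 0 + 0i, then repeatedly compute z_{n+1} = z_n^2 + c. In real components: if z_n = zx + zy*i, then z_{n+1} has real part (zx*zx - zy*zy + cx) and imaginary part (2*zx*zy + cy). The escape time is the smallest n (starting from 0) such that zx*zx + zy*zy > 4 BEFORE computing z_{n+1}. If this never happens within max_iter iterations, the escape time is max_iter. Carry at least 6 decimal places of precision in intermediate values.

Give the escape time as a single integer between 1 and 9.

Answer: 4

Derivation:
z_0 = 0 + 0i, c = -1.9360 + -0.1660i
Iter 1: z = -1.9360 + -0.1660i, |z|^2 = 3.7757
Iter 2: z = 1.7845 + 0.4768i, |z|^2 = 3.4119
Iter 3: z = 1.0213 + 1.5356i, |z|^2 = 3.4010
Iter 4: z = -3.2509 + 2.9705i, |z|^2 = 19.3925
Escaped at iteration 4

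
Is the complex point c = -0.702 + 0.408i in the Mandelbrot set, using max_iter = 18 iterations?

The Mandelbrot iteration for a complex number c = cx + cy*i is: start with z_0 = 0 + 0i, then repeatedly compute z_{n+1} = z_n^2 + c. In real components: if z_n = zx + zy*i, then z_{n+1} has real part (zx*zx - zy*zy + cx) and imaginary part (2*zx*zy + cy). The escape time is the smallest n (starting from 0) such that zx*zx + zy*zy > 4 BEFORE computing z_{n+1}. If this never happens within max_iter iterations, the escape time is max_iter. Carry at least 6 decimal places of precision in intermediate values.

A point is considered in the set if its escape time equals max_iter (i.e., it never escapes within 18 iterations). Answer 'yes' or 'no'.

Answer: no

Derivation:
z_0 = 0 + 0i, c = -0.7020 + 0.4080i
Iter 1: z = -0.7020 + 0.4080i, |z|^2 = 0.6593
Iter 2: z = -0.3757 + -0.1648i, |z|^2 = 0.1683
Iter 3: z = -0.5880 + 0.5318i, |z|^2 = 0.6287
Iter 4: z = -0.6391 + -0.2175i, |z|^2 = 0.4557
Iter 5: z = -0.3409 + 0.6860i, |z|^2 = 0.5868
Iter 6: z = -1.0564 + -0.0597i, |z|^2 = 1.1194
Iter 7: z = 0.4103 + 0.5342i, |z|^2 = 0.4537
Iter 8: z = -0.8190 + 0.8464i, |z|^2 = 1.3871
Iter 9: z = -0.7476 + -0.9783i, |z|^2 = 1.5160
Iter 10: z = -1.1003 + 1.8708i, |z|^2 = 4.7104
Escaped at iteration 10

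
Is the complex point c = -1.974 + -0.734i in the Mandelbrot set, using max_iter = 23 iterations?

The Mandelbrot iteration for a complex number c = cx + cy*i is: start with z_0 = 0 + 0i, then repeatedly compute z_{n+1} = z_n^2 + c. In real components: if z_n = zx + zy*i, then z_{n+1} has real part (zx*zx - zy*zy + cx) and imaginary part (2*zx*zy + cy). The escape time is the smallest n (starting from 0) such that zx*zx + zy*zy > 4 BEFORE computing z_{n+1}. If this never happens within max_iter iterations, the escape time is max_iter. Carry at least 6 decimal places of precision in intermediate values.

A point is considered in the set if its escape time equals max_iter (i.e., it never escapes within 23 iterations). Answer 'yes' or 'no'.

z_0 = 0 + 0i, c = -1.9740 + -0.7340i
Iter 1: z = -1.9740 + -0.7340i, |z|^2 = 4.4354
Escaped at iteration 1

Answer: no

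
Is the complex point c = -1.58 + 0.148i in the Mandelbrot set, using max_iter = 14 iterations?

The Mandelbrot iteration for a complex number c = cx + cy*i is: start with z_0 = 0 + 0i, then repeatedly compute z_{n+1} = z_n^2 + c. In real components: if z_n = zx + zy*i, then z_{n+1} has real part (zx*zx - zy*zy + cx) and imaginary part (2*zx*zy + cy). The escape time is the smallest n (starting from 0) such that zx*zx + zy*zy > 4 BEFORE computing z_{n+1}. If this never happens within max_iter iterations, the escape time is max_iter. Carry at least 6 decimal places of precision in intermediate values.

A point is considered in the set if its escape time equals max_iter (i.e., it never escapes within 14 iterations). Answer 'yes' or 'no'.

Answer: no

Derivation:
z_0 = 0 + 0i, c = -1.5800 + 0.1480i
Iter 1: z = -1.5800 + 0.1480i, |z|^2 = 2.5183
Iter 2: z = 0.8945 + -0.3197i, |z|^2 = 0.9023
Iter 3: z = -0.8821 + -0.4239i, |z|^2 = 0.9577
Iter 4: z = -0.9816 + 0.8958i, |z|^2 = 1.7661
Iter 5: z = -1.4189 + -1.6108i, |z|^2 = 4.6078
Escaped at iteration 5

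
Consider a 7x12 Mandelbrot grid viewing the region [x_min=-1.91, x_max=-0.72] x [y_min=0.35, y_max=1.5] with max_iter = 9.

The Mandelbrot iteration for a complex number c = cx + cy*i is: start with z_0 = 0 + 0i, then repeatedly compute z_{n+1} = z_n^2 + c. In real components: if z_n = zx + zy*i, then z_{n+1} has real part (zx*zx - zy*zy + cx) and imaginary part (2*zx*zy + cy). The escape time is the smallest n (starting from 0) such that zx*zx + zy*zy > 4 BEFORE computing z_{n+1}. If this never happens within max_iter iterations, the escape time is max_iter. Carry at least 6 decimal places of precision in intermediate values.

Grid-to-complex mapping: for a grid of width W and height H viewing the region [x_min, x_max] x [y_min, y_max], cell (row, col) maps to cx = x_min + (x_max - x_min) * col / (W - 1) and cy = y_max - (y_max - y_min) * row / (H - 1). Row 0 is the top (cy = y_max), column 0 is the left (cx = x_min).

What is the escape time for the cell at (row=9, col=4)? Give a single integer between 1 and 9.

z_0 = 0 + 0i, c = -1.1167 + 0.5591i
Iter 1: z = -1.1167 + 0.5591i, |z|^2 = 1.5595
Iter 2: z = -0.1823 + -0.6895i, |z|^2 = 0.5087
Iter 3: z = -1.5589 + 0.8105i, |z|^2 = 3.0871
Iter 4: z = 0.6566 + -1.9679i, |z|^2 = 4.3038
Escaped at iteration 4

Answer: 4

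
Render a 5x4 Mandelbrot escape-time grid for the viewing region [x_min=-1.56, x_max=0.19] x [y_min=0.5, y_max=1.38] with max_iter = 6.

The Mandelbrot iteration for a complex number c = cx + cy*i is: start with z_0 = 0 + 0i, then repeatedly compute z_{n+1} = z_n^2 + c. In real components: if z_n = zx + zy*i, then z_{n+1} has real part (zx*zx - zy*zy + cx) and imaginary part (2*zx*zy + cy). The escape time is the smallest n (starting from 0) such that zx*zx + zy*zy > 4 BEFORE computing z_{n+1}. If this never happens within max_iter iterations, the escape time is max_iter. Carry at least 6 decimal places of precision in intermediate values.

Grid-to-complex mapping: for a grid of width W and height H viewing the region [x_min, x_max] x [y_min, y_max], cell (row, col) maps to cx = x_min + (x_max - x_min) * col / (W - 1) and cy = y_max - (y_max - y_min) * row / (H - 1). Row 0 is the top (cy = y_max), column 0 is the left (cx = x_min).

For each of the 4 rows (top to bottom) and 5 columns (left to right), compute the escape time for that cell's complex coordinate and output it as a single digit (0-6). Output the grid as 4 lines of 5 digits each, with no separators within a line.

(row=0, col=0): c = -1.5600 + 1.3800i → escape time 1
(row=0, col=1): c = -1.1225 + 1.3800i → escape time 2
(row=0, col=2): c = -0.6850 + 1.3800i → escape time 2
(row=0, col=3): c = -0.2475 + 1.3800i → escape time 2
(row=0, col=4): c = 0.1900 + 1.3800i → escape time 2
(row=1, col=0): c = -1.5600 + 1.0867i → escape time 2
(row=1, col=1): c = -1.1225 + 1.0867i → escape time 3
(row=1, col=2): c = -0.6850 + 1.0867i → escape time 3
(row=1, col=3): c = -0.2475 + 1.0867i → escape time 6
(row=1, col=4): c = 0.1900 + 1.0867i → escape time 3
(row=2, col=0): c = -1.5600 + 0.7933i → escape time 3
(row=2, col=1): c = -1.1225 + 0.7933i → escape time 3
(row=2, col=2): c = -0.6850 + 0.7933i → escape time 4
(row=2, col=3): c = -0.2475 + 0.7933i → escape time 6
(row=2, col=4): c = 0.1900 + 0.7933i → escape time 5
(row=3, col=0): c = -1.5600 + 0.5000i → escape time 3
(row=3, col=1): c = -1.1225 + 0.5000i → escape time 5
(row=3, col=2): c = -0.6850 + 0.5000i → escape time 6
(row=3, col=3): c = -0.2475 + 0.5000i → escape time 6
(row=3, col=4): c = 0.1900 + 0.5000i → escape time 6

Answer: 12222
23363
33465
35666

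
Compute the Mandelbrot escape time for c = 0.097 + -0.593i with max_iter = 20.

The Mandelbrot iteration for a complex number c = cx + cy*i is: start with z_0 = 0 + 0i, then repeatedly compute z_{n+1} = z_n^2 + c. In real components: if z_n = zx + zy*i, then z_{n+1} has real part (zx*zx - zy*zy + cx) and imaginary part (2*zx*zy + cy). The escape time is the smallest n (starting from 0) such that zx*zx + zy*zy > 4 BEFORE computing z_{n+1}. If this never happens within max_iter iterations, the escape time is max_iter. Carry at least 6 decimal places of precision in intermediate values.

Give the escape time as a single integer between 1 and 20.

Answer: 20

Derivation:
z_0 = 0 + 0i, c = 0.0970 + -0.5930i
Iter 1: z = 0.0970 + -0.5930i, |z|^2 = 0.3611
Iter 2: z = -0.2452 + -0.7080i, |z|^2 = 0.5615
Iter 3: z = -0.3442 + -0.2457i, |z|^2 = 0.1788
Iter 4: z = 0.1551 + -0.4239i, |z|^2 = 0.2037
Iter 5: z = -0.0586 + -0.7245i, |z|^2 = 0.5283
Iter 6: z = -0.4244 + -0.5081i, |z|^2 = 0.4383
Iter 7: z = 0.0190 + -0.1617i, |z|^2 = 0.0265
Iter 8: z = 0.0712 + -0.5991i, |z|^2 = 0.3640
Iter 9: z = -0.2569 + -0.6783i, |z|^2 = 0.5261
Iter 10: z = -0.2971 + -0.2445i, |z|^2 = 0.1481
Iter 11: z = 0.1255 + -0.4477i, |z|^2 = 0.2162
Iter 12: z = -0.0877 + -0.7054i, |z|^2 = 0.5053
Iter 13: z = -0.3929 + -0.4693i, |z|^2 = 0.3746
Iter 14: z = 0.0311 + -0.2243i, |z|^2 = 0.0513
Iter 15: z = 0.0477 + -0.6070i, |z|^2 = 0.3707
Iter 16: z = -0.2691 + -0.6509i, |z|^2 = 0.4961
Iter 17: z = -0.2542 + -0.2427i, |z|^2 = 0.1235
Iter 18: z = 0.1027 + -0.4696i, |z|^2 = 0.2311
Iter 19: z = -0.1130 + -0.6895i, |z|^2 = 0.4882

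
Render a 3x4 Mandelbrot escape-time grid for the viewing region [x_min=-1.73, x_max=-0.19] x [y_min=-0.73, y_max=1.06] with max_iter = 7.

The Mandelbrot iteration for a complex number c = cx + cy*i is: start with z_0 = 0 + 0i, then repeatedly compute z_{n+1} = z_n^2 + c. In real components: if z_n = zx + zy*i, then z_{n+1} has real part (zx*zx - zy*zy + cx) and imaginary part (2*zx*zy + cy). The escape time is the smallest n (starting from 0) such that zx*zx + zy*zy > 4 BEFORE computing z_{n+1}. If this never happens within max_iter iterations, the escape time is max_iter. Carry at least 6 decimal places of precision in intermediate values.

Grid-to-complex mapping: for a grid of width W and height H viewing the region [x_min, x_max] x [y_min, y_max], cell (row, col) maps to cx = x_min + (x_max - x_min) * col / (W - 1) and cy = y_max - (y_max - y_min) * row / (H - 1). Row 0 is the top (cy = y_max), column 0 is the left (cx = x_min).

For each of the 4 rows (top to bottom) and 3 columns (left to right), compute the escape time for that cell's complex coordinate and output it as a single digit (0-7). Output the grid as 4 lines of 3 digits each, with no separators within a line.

(row=0, col=0): c = -1.7300 + 1.0600i → escape time 1
(row=0, col=1): c = -0.9600 + 1.0600i → escape time 3
(row=0, col=2): c = -0.1900 + 1.0600i → escape time 7
(row=1, col=0): c = -1.7300 + 0.4633i → escape time 3
(row=1, col=1): c = -0.9600 + 0.4633i → escape time 5
(row=1, col=2): c = -0.1900 + 0.4633i → escape time 7
(row=2, col=0): c = -1.7300 + -0.1333i → escape time 4
(row=2, col=1): c = -0.9600 + -0.1333i → escape time 7
(row=2, col=2): c = -0.1900 + -0.1333i → escape time 7
(row=3, col=0): c = -1.7300 + -0.7300i → escape time 3
(row=3, col=1): c = -0.9600 + -0.7300i → escape time 4
(row=3, col=2): c = -0.1900 + -0.7300i → escape time 7

Answer: 137
357
477
347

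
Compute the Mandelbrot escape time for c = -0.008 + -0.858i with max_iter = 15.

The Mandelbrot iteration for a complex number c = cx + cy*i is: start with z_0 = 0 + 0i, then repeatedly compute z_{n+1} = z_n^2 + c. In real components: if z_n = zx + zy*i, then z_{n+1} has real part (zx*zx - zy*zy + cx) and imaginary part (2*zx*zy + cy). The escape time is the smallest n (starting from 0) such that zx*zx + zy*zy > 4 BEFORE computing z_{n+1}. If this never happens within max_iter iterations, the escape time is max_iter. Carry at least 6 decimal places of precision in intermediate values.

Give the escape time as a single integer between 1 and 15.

Answer: 11

Derivation:
z_0 = 0 + 0i, c = -0.0080 + -0.8580i
Iter 1: z = -0.0080 + -0.8580i, |z|^2 = 0.7362
Iter 2: z = -0.7441 + -0.8443i, |z|^2 = 1.2665
Iter 3: z = -0.1671 + 0.3984i, |z|^2 = 0.1867
Iter 4: z = -0.1388 + -0.9912i, |z|^2 = 1.0017
Iter 5: z = -0.9711 + -0.5828i, |z|^2 = 1.2828
Iter 6: z = 0.5955 + 0.2739i, |z|^2 = 0.4296
Iter 7: z = 0.2716 + -0.5318i, |z|^2 = 0.3565
Iter 8: z = -0.2170 + -1.1468i, |z|^2 = 1.3622
Iter 9: z = -1.2760 + -0.3602i, |z|^2 = 1.7581
Iter 10: z = 1.4905 + 0.0613i, |z|^2 = 2.2254
Iter 11: z = 2.2099 + -0.6751i, |z|^2 = 5.3395
Escaped at iteration 11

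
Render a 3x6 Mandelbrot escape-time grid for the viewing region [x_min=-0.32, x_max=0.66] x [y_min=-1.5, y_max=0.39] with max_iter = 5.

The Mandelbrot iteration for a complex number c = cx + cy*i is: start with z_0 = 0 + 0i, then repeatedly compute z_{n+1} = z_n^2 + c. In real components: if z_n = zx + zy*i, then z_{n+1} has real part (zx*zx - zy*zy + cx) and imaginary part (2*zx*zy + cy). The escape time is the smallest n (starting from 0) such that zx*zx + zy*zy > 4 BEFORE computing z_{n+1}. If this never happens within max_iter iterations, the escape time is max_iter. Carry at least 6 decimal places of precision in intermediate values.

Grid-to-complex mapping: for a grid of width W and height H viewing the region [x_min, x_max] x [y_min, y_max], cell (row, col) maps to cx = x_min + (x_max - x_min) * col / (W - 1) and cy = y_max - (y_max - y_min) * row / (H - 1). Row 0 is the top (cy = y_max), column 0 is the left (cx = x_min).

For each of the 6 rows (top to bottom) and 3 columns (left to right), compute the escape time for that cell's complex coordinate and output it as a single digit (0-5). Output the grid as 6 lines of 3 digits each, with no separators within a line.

(row=0, col=0): c = -0.3200 + 0.3900i → escape time 5
(row=0, col=1): c = 0.1700 + 0.3900i → escape time 5
(row=0, col=2): c = 0.6600 + 0.3900i → escape time 3
(row=1, col=0): c = -0.3200 + 0.0120i → escape time 5
(row=1, col=1): c = 0.1700 + 0.0120i → escape time 5
(row=1, col=2): c = 0.6600 + 0.0120i → escape time 4
(row=2, col=0): c = -0.3200 + -0.3660i → escape time 5
(row=2, col=1): c = 0.1700 + -0.3660i → escape time 5
(row=2, col=2): c = 0.6600 + -0.3660i → escape time 3
(row=3, col=0): c = -0.3200 + -0.7440i → escape time 5
(row=3, col=1): c = 0.1700 + -0.7440i → escape time 5
(row=3, col=2): c = 0.6600 + -0.7440i → escape time 3
(row=4, col=0): c = -0.3200 + -1.1220i → escape time 4
(row=4, col=1): c = 0.1700 + -1.1220i → escape time 3
(row=4, col=2): c = 0.6600 + -1.1220i → escape time 2
(row=5, col=0): c = -0.3200 + -1.5000i → escape time 2
(row=5, col=1): c = 0.1700 + -1.5000i → escape time 2
(row=5, col=2): c = 0.6600 + -1.5000i → escape time 2

Answer: 553
554
553
553
432
222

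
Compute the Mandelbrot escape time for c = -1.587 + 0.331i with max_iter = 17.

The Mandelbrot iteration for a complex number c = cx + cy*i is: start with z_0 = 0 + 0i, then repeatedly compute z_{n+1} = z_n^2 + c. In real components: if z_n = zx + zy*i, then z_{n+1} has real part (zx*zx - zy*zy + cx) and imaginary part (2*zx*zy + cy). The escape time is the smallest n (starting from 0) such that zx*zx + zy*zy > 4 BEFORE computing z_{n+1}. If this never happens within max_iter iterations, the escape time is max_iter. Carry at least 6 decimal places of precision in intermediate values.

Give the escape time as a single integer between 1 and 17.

z_0 = 0 + 0i, c = -1.5870 + 0.3310i
Iter 1: z = -1.5870 + 0.3310i, |z|^2 = 2.6281
Iter 2: z = 0.8220 + -0.7196i, |z|^2 = 1.1935
Iter 3: z = -1.4291 + -0.8520i, |z|^2 = 2.7683
Iter 4: z = -0.2706 + 2.7663i, |z|^2 = 7.7255
Escaped at iteration 4

Answer: 4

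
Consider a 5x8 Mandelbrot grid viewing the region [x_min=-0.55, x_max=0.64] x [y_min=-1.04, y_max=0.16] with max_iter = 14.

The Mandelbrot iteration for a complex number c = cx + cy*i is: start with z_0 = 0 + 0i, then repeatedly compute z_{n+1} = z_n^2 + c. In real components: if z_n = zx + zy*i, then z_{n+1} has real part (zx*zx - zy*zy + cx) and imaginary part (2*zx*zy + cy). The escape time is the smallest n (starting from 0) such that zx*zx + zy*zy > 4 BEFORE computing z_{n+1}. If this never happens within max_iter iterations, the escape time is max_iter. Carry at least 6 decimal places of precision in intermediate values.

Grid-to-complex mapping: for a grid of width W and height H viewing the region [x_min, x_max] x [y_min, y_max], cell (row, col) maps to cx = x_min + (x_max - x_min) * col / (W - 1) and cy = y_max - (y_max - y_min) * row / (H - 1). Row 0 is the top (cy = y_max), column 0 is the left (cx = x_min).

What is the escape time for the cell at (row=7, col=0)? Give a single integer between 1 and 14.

Answer: 4

Derivation:
z_0 = 0 + 0i, c = -0.5500 + -1.0400i
Iter 1: z = -0.5500 + -1.0400i, |z|^2 = 1.3841
Iter 2: z = -1.3291 + 0.1040i, |z|^2 = 1.7773
Iter 3: z = 1.2057 + -1.3165i, |z|^2 = 3.1867
Iter 4: z = -0.8294 + -4.2145i, |z|^2 = 18.4496
Escaped at iteration 4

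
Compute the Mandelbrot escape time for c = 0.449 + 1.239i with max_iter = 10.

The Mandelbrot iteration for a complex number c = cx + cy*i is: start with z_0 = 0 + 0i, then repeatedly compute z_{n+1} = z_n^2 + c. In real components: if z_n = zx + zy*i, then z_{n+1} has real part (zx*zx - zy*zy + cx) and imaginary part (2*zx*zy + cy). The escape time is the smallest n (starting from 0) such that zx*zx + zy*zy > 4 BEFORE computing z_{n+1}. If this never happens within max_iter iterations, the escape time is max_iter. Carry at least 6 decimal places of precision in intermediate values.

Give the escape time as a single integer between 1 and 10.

Answer: 2

Derivation:
z_0 = 0 + 0i, c = 0.4490 + 1.2390i
Iter 1: z = 0.4490 + 1.2390i, |z|^2 = 1.7367
Iter 2: z = -0.8845 + 2.3516i, |z|^2 = 6.3125
Escaped at iteration 2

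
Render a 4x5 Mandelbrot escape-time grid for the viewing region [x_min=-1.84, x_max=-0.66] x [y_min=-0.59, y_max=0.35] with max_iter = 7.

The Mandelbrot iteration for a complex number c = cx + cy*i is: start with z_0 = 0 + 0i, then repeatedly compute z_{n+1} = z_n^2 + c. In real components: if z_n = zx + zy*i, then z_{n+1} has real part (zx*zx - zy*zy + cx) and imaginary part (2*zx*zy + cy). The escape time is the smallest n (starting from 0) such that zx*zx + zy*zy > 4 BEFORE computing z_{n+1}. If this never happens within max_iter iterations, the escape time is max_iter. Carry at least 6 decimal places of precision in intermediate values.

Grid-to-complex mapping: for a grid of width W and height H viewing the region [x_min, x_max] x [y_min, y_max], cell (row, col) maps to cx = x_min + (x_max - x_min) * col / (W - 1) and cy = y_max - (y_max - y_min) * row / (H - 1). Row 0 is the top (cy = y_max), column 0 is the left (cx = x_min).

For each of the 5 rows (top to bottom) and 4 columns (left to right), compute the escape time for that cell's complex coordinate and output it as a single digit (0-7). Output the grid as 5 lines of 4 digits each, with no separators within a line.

(row=0, col=0): c = -1.8400 + 0.3500i → escape time 3
(row=0, col=1): c = -1.4467 + 0.3500i → escape time 5
(row=0, col=2): c = -1.0533 + 0.3500i → escape time 7
(row=0, col=3): c = -0.6600 + 0.3500i → escape time 7
(row=1, col=0): c = -1.8400 + 0.1150i → escape time 4
(row=1, col=1): c = -1.4467 + 0.1150i → escape time 7
(row=1, col=2): c = -1.0533 + 0.1150i → escape time 7
(row=1, col=3): c = -0.6600 + 0.1150i → escape time 7
(row=2, col=0): c = -1.8400 + -0.1200i → escape time 4
(row=2, col=1): c = -1.4467 + -0.1200i → escape time 7
(row=2, col=2): c = -1.0533 + -0.1200i → escape time 7
(row=2, col=3): c = -0.6600 + -0.1200i → escape time 7
(row=3, col=0): c = -1.8400 + -0.3550i → escape time 3
(row=3, col=1): c = -1.4467 + -0.3550i → escape time 5
(row=3, col=2): c = -1.0533 + -0.3550i → escape time 7
(row=3, col=3): c = -0.6600 + -0.3550i → escape time 7
(row=4, col=0): c = -1.8400 + -0.5900i → escape time 3
(row=4, col=1): c = -1.4467 + -0.5900i → escape time 3
(row=4, col=2): c = -1.0533 + -0.5900i → escape time 4
(row=4, col=3): c = -0.6600 + -0.5900i → escape time 7

Answer: 3577
4777
4777
3577
3347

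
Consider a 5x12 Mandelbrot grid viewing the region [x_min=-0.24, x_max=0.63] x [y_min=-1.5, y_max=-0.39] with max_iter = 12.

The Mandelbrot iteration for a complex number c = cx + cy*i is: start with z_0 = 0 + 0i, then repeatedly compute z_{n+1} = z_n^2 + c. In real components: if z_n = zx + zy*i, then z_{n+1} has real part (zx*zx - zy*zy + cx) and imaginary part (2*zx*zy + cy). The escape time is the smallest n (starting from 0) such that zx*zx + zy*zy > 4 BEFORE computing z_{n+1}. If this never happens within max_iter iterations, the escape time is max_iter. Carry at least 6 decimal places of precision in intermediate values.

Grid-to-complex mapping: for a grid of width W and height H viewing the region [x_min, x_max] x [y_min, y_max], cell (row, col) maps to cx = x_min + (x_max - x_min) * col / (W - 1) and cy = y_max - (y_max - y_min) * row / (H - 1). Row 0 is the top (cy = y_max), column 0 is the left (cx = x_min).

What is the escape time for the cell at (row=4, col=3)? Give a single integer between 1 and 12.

Answer: 4

Derivation:
z_0 = 0 + 0i, c = 0.4125 + -0.7936i
Iter 1: z = 0.4125 + -0.7936i, |z|^2 = 0.8000
Iter 2: z = -0.0472 + -1.4484i, |z|^2 = 2.1001
Iter 3: z = -1.6831 + -0.6569i, |z|^2 = 3.2643
Iter 4: z = 2.8138 + 1.4176i, |z|^2 = 9.9271
Escaped at iteration 4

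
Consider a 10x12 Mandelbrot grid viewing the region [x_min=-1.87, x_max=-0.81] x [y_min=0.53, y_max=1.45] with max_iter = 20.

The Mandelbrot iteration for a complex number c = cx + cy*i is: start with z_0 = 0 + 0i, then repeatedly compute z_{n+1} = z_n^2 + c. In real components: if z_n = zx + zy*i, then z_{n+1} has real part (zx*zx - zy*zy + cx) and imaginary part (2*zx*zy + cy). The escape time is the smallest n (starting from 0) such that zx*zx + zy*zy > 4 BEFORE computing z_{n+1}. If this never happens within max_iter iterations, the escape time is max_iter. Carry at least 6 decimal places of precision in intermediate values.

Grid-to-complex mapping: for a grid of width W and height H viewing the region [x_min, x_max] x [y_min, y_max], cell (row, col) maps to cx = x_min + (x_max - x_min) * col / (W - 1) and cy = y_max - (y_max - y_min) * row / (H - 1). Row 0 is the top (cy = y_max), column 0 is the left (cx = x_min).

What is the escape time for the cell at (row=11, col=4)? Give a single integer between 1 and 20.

Answer: 3

Derivation:
z_0 = 0 + 0i, c = -1.3989 + 0.5300i
Iter 1: z = -1.3989 + 0.5300i, |z|^2 = 2.2378
Iter 2: z = 0.2771 + -0.9528i, |z|^2 = 0.9847
Iter 3: z = -2.2300 + 0.0019i, |z|^2 = 4.9728
Escaped at iteration 3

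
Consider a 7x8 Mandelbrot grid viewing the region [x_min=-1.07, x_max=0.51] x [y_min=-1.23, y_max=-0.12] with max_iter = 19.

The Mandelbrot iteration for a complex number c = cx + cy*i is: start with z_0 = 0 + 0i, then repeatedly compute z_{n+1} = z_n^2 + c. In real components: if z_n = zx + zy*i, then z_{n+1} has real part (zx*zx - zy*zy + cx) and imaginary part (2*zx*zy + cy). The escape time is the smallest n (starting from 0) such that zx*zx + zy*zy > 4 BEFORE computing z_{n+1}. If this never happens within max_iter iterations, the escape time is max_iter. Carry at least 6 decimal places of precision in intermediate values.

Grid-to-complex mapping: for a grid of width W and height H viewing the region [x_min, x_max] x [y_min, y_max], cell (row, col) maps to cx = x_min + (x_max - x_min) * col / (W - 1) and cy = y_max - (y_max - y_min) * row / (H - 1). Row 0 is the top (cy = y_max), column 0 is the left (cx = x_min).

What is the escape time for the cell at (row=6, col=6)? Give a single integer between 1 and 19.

Answer: 2

Derivation:
z_0 = 0 + 0i, c = 0.5100 + -1.0714i
Iter 1: z = 0.5100 + -1.0714i, |z|^2 = 1.4081
Iter 2: z = -0.3779 + -2.1643i, |z|^2 = 4.8269
Escaped at iteration 2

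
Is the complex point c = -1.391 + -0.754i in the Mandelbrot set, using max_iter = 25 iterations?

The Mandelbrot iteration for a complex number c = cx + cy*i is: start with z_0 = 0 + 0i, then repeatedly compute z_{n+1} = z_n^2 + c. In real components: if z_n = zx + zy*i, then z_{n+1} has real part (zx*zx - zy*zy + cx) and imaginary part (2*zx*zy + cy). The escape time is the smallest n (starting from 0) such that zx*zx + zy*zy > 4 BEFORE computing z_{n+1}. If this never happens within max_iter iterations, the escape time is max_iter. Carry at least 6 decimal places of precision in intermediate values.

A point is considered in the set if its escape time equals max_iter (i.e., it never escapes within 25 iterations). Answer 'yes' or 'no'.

z_0 = 0 + 0i, c = -1.3910 + -0.7540i
Iter 1: z = -1.3910 + -0.7540i, |z|^2 = 2.5034
Iter 2: z = -0.0246 + 1.3436i, |z|^2 = 1.8059
Iter 3: z = -3.1957 + -0.8202i, |z|^2 = 10.8854
Escaped at iteration 3

Answer: no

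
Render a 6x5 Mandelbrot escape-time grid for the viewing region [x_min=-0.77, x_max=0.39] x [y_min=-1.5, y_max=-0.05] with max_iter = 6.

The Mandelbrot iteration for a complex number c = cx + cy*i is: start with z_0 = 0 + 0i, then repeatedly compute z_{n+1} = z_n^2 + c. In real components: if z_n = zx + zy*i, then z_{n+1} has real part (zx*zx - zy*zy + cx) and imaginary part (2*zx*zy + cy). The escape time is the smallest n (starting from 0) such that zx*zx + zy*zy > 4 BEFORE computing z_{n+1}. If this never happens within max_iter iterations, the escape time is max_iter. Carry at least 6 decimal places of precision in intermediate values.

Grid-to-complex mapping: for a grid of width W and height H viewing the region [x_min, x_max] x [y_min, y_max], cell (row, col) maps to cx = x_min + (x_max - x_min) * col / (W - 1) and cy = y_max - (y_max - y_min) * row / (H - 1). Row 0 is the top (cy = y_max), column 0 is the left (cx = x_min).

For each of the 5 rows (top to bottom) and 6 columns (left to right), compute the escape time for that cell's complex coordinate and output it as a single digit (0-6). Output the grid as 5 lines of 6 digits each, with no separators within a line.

(row=0, col=0): c = -0.7700 + -0.0500i → escape time 6
(row=0, col=1): c = -0.5380 + -0.0500i → escape time 6
(row=0, col=2): c = -0.3060 + -0.0500i → escape time 6
(row=0, col=3): c = -0.0740 + -0.0500i → escape time 6
(row=0, col=4): c = 0.1580 + -0.0500i → escape time 6
(row=0, col=5): c = 0.3900 + -0.0500i → escape time 6
(row=1, col=0): c = -0.7700 + -0.4125i → escape time 6
(row=1, col=1): c = -0.5380 + -0.4125i → escape time 6
(row=1, col=2): c = -0.3060 + -0.4125i → escape time 6
(row=1, col=3): c = -0.0740 + -0.4125i → escape time 6
(row=1, col=4): c = 0.1580 + -0.4125i → escape time 6
(row=1, col=5): c = 0.3900 + -0.4125i → escape time 6
(row=2, col=0): c = -0.7700 + -0.7750i → escape time 4
(row=2, col=1): c = -0.5380 + -0.7750i → escape time 6
(row=2, col=2): c = -0.3060 + -0.7750i → escape time 6
(row=2, col=3): c = -0.0740 + -0.7750i → escape time 6
(row=2, col=4): c = 0.1580 + -0.7750i → escape time 6
(row=2, col=5): c = 0.3900 + -0.7750i → escape time 4
(row=3, col=0): c = -0.7700 + -1.1375i → escape time 3
(row=3, col=1): c = -0.5380 + -1.1375i → escape time 3
(row=3, col=2): c = -0.3060 + -1.1375i → escape time 4
(row=3, col=3): c = -0.0740 + -1.1375i → escape time 4
(row=3, col=4): c = 0.1580 + -1.1375i → escape time 3
(row=3, col=5): c = 0.3900 + -1.1375i → escape time 2
(row=4, col=0): c = -0.7700 + -1.5000i → escape time 2
(row=4, col=1): c = -0.5380 + -1.5000i → escape time 2
(row=4, col=2): c = -0.3060 + -1.5000i → escape time 2
(row=4, col=3): c = -0.0740 + -1.5000i → escape time 2
(row=4, col=4): c = 0.1580 + -1.5000i → escape time 2
(row=4, col=5): c = 0.3900 + -1.5000i → escape time 2

Answer: 666666
666666
466664
334432
222222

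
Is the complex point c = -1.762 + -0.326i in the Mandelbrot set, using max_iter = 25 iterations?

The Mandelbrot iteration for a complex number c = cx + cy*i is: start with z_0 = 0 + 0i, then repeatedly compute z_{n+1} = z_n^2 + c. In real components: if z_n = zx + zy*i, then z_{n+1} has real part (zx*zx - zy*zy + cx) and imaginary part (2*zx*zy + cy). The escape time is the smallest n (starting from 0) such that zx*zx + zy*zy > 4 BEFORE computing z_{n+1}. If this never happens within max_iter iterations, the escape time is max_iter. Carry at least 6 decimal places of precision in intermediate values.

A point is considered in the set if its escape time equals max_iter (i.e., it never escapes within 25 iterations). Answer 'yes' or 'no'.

Answer: no

Derivation:
z_0 = 0 + 0i, c = -1.7620 + -0.3260i
Iter 1: z = -1.7620 + -0.3260i, |z|^2 = 3.2109
Iter 2: z = 1.2364 + 0.8228i, |z|^2 = 2.2056
Iter 3: z = -0.9104 + 1.7086i, |z|^2 = 3.7483
Iter 4: z = -3.8525 + -3.4372i, |z|^2 = 26.6561
Escaped at iteration 4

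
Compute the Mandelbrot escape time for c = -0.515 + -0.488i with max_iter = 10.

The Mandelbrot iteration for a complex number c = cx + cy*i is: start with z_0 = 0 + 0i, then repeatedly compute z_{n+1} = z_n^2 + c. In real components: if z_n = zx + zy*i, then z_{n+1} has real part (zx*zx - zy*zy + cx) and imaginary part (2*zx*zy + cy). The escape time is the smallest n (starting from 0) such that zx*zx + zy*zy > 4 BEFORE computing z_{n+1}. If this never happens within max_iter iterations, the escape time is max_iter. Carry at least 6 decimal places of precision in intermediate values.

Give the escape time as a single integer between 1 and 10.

Answer: 10

Derivation:
z_0 = 0 + 0i, c = -0.5150 + -0.4880i
Iter 1: z = -0.5150 + -0.4880i, |z|^2 = 0.5034
Iter 2: z = -0.4879 + 0.0146i, |z|^2 = 0.2383
Iter 3: z = -0.2771 + -0.5023i, |z|^2 = 0.3291
Iter 4: z = -0.6905 + -0.2096i, |z|^2 = 0.5207
Iter 5: z = -0.0822 + -0.1986i, |z|^2 = 0.0462
Iter 6: z = -0.5477 + -0.4554i, |z|^2 = 0.5073
Iter 7: z = -0.4224 + 0.0108i, |z|^2 = 0.1785
Iter 8: z = -0.3367 + -0.4971i, |z|^2 = 0.3605
Iter 9: z = -0.6488 + -0.1533i, |z|^2 = 0.4444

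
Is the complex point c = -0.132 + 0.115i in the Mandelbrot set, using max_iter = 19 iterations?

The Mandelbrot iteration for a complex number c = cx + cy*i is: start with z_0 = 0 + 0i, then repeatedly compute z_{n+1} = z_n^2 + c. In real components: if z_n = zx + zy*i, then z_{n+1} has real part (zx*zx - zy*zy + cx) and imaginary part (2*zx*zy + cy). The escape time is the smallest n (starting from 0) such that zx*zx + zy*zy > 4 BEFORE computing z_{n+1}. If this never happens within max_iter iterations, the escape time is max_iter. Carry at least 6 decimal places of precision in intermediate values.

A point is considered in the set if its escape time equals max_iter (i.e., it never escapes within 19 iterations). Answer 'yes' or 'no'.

z_0 = 0 + 0i, c = -0.1320 + 0.1150i
Iter 1: z = -0.1320 + 0.1150i, |z|^2 = 0.0306
Iter 2: z = -0.1278 + 0.0846i, |z|^2 = 0.0235
Iter 3: z = -0.1228 + 0.0934i, |z|^2 = 0.0238
Iter 4: z = -0.1256 + 0.0921i, |z|^2 = 0.0243
Iter 5: z = -0.1247 + 0.0919i, |z|^2 = 0.0240
Iter 6: z = -0.1249 + 0.0921i, |z|^2 = 0.0241
Iter 7: z = -0.1249 + 0.0920i, |z|^2 = 0.0241
Iter 8: z = -0.1249 + 0.0920i, |z|^2 = 0.0241
Iter 9: z = -0.1249 + 0.0920i, |z|^2 = 0.0241
Iter 10: z = -0.1249 + 0.0920i, |z|^2 = 0.0241
Iter 11: z = -0.1249 + 0.0920i, |z|^2 = 0.0241
Iter 12: z = -0.1249 + 0.0920i, |z|^2 = 0.0241
Iter 13: z = -0.1249 + 0.0920i, |z|^2 = 0.0241
Iter 14: z = -0.1249 + 0.0920i, |z|^2 = 0.0241
Iter 15: z = -0.1249 + 0.0920i, |z|^2 = 0.0241
Iter 16: z = -0.1249 + 0.0920i, |z|^2 = 0.0241
Iter 17: z = -0.1249 + 0.0920i, |z|^2 = 0.0241
Iter 18: z = -0.1249 + 0.0920i, |z|^2 = 0.0241
Did not escape in 19 iterations → in set

Answer: yes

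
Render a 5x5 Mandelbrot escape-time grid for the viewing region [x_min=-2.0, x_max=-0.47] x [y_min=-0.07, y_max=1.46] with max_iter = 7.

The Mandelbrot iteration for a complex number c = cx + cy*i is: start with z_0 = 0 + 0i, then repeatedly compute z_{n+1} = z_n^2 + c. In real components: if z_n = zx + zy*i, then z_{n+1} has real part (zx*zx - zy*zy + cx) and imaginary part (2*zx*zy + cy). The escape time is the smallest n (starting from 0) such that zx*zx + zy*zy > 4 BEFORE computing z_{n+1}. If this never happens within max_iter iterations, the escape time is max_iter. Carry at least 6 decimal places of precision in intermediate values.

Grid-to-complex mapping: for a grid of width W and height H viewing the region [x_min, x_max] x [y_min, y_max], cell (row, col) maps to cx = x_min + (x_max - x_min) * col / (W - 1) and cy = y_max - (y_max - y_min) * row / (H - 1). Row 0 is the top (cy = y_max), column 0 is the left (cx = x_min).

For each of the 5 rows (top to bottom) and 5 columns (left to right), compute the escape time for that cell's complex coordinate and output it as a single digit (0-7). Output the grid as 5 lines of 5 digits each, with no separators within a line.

Answer: 11222
12334
13347
14777
16777

Derivation:
(row=0, col=0): c = -2.0000 + 1.4600i → escape time 1
(row=0, col=1): c = -1.6175 + 1.4600i → escape time 1
(row=0, col=2): c = -1.2350 + 1.4600i → escape time 2
(row=0, col=3): c = -0.8525 + 1.4600i → escape time 2
(row=0, col=4): c = -0.4700 + 1.4600i → escape time 2
(row=1, col=0): c = -2.0000 + 1.0775i → escape time 1
(row=1, col=1): c = -1.6175 + 1.0775i → escape time 2
(row=1, col=2): c = -1.2350 + 1.0775i → escape time 3
(row=1, col=3): c = -0.8525 + 1.0775i → escape time 3
(row=1, col=4): c = -0.4700 + 1.0775i → escape time 4
(row=2, col=0): c = -2.0000 + 0.6950i → escape time 1
(row=2, col=1): c = -1.6175 + 0.6950i → escape time 3
(row=2, col=2): c = -1.2350 + 0.6950i → escape time 3
(row=2, col=3): c = -0.8525 + 0.6950i → escape time 4
(row=2, col=4): c = -0.4700 + 0.6950i → escape time 7
(row=3, col=0): c = -2.0000 + 0.3125i → escape time 1
(row=3, col=1): c = -1.6175 + 0.3125i → escape time 4
(row=3, col=2): c = -1.2350 + 0.3125i → escape time 7
(row=3, col=3): c = -0.8525 + 0.3125i → escape time 7
(row=3, col=4): c = -0.4700 + 0.3125i → escape time 7
(row=4, col=0): c = -2.0000 + -0.0700i → escape time 1
(row=4, col=1): c = -1.6175 + -0.0700i → escape time 6
(row=4, col=2): c = -1.2350 + -0.0700i → escape time 7
(row=4, col=3): c = -0.8525 + -0.0700i → escape time 7
(row=4, col=4): c = -0.4700 + -0.0700i → escape time 7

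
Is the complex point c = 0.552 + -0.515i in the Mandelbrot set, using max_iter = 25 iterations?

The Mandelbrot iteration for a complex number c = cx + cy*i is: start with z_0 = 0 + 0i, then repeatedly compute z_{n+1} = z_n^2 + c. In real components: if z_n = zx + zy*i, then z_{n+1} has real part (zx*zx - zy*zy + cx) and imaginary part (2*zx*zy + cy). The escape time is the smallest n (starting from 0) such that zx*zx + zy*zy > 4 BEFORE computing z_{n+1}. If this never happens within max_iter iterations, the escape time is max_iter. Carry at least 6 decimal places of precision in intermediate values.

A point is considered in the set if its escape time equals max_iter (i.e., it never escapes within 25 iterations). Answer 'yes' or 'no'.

z_0 = 0 + 0i, c = 0.5520 + -0.5150i
Iter 1: z = 0.5520 + -0.5150i, |z|^2 = 0.5699
Iter 2: z = 0.5915 + -1.0836i, |z|^2 = 1.5239
Iter 3: z = -0.2723 + -1.7968i, |z|^2 = 3.3026
Iter 4: z = -2.6024 + 0.4634i, |z|^2 = 6.9871
Escaped at iteration 4

Answer: no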